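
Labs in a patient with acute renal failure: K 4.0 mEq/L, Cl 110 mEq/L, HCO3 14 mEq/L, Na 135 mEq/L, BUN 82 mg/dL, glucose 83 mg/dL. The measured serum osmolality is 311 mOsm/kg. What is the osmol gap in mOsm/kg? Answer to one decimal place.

Calculated osmolality = 2·Na + glucose/18 + BUN/2.8
= 2·135 + 83/18 + 82/2.8
= 270 + 4.61 + 29.29
= 303.9 mOsm/kg ≈ 303.9 mOsm/kg
Osmolar gap = measured − calculated = 311 − 303.9 = 7.1 mOsm/kg

7.1 mOsm/kg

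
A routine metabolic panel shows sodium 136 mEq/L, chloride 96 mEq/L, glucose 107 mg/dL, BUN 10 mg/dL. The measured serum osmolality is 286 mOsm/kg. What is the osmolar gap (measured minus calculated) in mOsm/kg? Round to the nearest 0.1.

Calculated osmolality = 2·Na + glucose/18 + BUN/2.8
= 2·136 + 107/18 + 10/2.8
= 272 + 5.94 + 3.57
= 281.51 mOsm/kg ≈ 281.5 mOsm/kg
Osmolar gap = measured − calculated = 286 − 281.5 = 4.5 mOsm/kg

4.5 mOsm/kg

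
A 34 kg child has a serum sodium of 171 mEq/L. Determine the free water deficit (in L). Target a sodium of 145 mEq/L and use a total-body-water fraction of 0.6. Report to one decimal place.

TBW = 0.6 · 34 = 20.4 L
Free water deficit = TBW · (Na/145 − 1)
= 20.4 · (171/145 − 1)
= 20.4 · 0.1793
= 3.66 L

3.7 L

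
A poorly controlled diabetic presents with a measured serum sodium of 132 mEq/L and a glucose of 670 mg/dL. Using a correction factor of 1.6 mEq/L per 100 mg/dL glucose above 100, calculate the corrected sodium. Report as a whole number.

Corrected Na = measured Na + 1.6 · (glucose − 100)/100
= 132 + 1.6 · (670 − 100)/100
= 132 + 9.1
= 141.1 mEq/L

141 mEq/L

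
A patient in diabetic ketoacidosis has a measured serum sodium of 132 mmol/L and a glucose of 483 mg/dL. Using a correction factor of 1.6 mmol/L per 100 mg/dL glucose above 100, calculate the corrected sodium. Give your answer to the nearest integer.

Corrected Na = measured Na + 1.6 · (glucose − 100)/100
= 132 + 1.6 · (483 − 100)/100
= 132 + 6.1
= 138.1 mmol/L

138 mmol/L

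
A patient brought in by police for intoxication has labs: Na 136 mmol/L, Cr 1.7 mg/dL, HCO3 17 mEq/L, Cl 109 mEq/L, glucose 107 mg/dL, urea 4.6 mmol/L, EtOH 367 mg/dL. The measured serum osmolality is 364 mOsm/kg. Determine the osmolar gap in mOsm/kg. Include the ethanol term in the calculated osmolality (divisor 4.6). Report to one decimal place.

Calculated osmolality = 2·Na + glucose/18 + urea + ethanol/4.6
= 2·136 + 107/18 + 4.6 + 367/4.6
= 272 + 5.94 + 4.60 + 79.78
= 362.32 mOsm/kg ≈ 362.3 mOsm/kg
Osmolar gap = measured − calculated = 364 − 362.3 = 1.7 mOsm/kg

1.7 mOsm/kg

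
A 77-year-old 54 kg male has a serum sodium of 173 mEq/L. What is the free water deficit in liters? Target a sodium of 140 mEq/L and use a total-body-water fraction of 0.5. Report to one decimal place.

TBW = 0.5 · 54 = 27 L
Free water deficit = TBW · (Na/140 − 1)
= 27 · (173/140 − 1)
= 27 · 0.2357
= 6.36 L

6.4 L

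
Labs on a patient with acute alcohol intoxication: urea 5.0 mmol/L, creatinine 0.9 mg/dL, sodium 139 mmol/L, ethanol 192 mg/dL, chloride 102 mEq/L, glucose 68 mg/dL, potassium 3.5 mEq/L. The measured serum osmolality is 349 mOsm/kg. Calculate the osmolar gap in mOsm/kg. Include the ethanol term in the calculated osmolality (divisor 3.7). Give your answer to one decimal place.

10.3 mOsm/kg

Calculated osmolality = 2·Na + glucose/18 + urea + ethanol/3.7
= 2·139 + 68/18 + 5 + 192/3.7
= 278 + 3.78 + 5 + 51.89
= 338.67 mOsm/kg ≈ 338.7 mOsm/kg
Osmolar gap = measured − calculated = 349 − 338.7 = 10.3 mOsm/kg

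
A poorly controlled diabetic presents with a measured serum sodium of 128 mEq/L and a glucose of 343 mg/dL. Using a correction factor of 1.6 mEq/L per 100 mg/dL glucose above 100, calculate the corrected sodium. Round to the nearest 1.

132 mEq/L

Corrected Na = measured Na + 1.6 · (glucose − 100)/100
= 128 + 1.6 · (343 − 100)/100
= 128 + 3.9
= 131.9 mEq/L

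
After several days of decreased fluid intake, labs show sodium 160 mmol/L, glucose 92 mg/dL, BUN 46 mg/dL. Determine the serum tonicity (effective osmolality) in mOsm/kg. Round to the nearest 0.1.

Effective osmolality excludes urea (freely permeant across cell membranes):
2·Na + glucose/18
= 2·160 + 92/18
= 320 + 5.11
= 325.11 mOsm/kg

325.1 mOsm/kg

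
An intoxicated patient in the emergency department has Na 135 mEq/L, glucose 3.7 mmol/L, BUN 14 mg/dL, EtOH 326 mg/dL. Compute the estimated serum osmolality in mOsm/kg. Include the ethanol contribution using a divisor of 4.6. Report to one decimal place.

349.6 mOsm/kg

Calculated osmolality = 2·Na + glucose + BUN/2.8 + ethanol/4.6
= 2·135 + 3.7 + 14/2.8 + 326/4.6
= 270 + 3.70 + 5 + 70.87
= 349.57 mOsm/kg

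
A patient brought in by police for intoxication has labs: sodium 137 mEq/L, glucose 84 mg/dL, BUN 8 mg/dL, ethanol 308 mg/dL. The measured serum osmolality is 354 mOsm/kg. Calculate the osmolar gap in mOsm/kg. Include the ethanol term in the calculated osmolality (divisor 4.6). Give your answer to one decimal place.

Calculated osmolality = 2·Na + glucose/18 + BUN/2.8 + ethanol/4.6
= 2·137 + 84/18 + 8/2.8 + 308/4.6
= 274 + 4.67 + 2.86 + 66.96
= 348.49 mOsm/kg ≈ 348.5 mOsm/kg
Osmolar gap = measured − calculated = 354 − 348.5 = 5.5 mOsm/kg

5.5 mOsm/kg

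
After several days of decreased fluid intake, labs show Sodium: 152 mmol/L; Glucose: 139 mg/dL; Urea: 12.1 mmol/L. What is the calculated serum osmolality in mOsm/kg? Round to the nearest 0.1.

323.8 mOsm/kg

Calculated osmolality = 2·Na + glucose/18 + urea
= 2·152 + 139/18 + 12.1
= 304 + 7.72 + 12.10
= 323.82 mOsm/kg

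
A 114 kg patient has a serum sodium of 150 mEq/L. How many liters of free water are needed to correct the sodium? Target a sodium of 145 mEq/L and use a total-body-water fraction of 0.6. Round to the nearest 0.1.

TBW = 0.6 · 114 = 68.4 L
Free water deficit = TBW · (Na/145 − 1)
= 68.4 · (150/145 − 1)
= 68.4 · 0.0345
= 2.36 L

2.4 L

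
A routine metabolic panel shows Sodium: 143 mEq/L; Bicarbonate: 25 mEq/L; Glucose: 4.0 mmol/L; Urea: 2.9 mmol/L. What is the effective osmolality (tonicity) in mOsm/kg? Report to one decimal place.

Effective osmolality excludes urea (freely permeant across cell membranes):
2·Na + glucose
= 2·143 + 4
= 286 + 4
= 290 mOsm/kg

290.0 mOsm/kg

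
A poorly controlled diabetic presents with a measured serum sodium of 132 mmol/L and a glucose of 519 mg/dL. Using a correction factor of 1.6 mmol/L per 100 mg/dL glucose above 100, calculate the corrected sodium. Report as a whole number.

139 mmol/L

Corrected Na = measured Na + 1.6 · (glucose − 100)/100
= 132 + 1.6 · (519 − 100)/100
= 132 + 6.7
= 138.7 mmol/L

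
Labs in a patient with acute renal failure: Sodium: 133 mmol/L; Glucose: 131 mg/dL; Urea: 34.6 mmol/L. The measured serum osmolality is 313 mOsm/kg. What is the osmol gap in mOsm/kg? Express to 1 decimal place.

5.1 mOsm/kg

Calculated osmolality = 2·Na + glucose/18 + urea
= 2·133 + 131/18 + 34.6
= 266 + 7.28 + 34.60
= 307.88 mOsm/kg ≈ 307.9 mOsm/kg
Osmolar gap = measured − calculated = 313 − 307.9 = 5.1 mOsm/kg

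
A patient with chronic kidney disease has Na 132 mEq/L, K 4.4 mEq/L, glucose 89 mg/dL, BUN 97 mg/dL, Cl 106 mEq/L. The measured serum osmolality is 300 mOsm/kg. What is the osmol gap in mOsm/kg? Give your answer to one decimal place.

Calculated osmolality = 2·Na + glucose/18 + BUN/2.8
= 2·132 + 89/18 + 97/2.8
= 264 + 4.94 + 34.64
= 303.58 mOsm/kg ≈ 303.6 mOsm/kg
Osmolar gap = measured − calculated = 300 − 303.6 = -3.6 mOsm/kg

-3.6 mOsm/kg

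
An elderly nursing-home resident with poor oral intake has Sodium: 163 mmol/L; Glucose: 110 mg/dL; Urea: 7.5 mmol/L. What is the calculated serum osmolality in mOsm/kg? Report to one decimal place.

Calculated osmolality = 2·Na + glucose/18 + urea
= 2·163 + 110/18 + 7.5
= 326 + 6.11 + 7.50
= 339.61 mOsm/kg

339.6 mOsm/kg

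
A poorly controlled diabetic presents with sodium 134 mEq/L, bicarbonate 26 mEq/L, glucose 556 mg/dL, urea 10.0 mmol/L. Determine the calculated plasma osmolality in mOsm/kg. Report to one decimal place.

Calculated osmolality = 2·Na + glucose/18 + urea
= 2·134 + 556/18 + 10
= 268 + 30.89 + 10
= 308.89 mOsm/kg

308.9 mOsm/kg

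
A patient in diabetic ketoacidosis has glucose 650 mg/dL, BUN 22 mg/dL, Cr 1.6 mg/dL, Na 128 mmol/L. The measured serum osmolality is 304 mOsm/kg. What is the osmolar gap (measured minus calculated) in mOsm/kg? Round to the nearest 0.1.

Calculated osmolality = 2·Na + glucose/18 + BUN/2.8
= 2·128 + 650/18 + 22/2.8
= 256 + 36.11 + 7.86
= 299.97 mOsm/kg ≈ 300.0 mOsm/kg
Osmolar gap = measured − calculated = 304 − 300.0 = 4.0 mOsm/kg

4.0 mOsm/kg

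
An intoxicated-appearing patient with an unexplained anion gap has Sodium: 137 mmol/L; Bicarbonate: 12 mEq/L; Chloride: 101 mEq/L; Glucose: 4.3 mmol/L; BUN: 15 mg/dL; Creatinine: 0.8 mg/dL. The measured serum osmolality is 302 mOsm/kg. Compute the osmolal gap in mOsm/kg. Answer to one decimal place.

18.3 mOsm/kg

Calculated osmolality = 2·Na + glucose + BUN/2.8
= 2·137 + 4.3 + 15/2.8
= 274 + 4.30 + 5.36
= 283.66 mOsm/kg ≈ 283.7 mOsm/kg
Osmolar gap = measured − calculated = 302 − 283.7 = 18.3 mOsm/kg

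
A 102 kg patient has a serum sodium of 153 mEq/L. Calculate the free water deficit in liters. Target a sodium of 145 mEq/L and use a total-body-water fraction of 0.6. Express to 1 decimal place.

TBW = 0.6 · 102 = 61.2 L
Free water deficit = TBW · (Na/145 − 1)
= 61.2 · (153/145 − 1)
= 61.2 · 0.0552
= 3.38 L

3.4 L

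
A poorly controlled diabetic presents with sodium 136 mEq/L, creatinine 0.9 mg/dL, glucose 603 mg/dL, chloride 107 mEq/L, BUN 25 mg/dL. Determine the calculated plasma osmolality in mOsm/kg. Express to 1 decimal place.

314.4 mOsm/kg

Calculated osmolality = 2·Na + glucose/18 + BUN/2.8
= 2·136 + 603/18 + 25/2.8
= 272 + 33.50 + 8.93
= 314.43 mOsm/kg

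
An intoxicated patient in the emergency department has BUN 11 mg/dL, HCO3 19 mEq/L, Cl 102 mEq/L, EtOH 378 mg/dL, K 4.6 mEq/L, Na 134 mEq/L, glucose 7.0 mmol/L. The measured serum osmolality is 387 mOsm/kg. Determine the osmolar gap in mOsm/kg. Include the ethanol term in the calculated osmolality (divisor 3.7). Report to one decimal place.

5.9 mOsm/kg

Calculated osmolality = 2·Na + glucose + BUN/2.8 + ethanol/3.7
= 2·134 + 7 + 11/2.8 + 378/3.7
= 268 + 7 + 3.93 + 102.16
= 381.09 mOsm/kg ≈ 381.1 mOsm/kg
Osmolar gap = measured − calculated = 387 − 381.1 = 5.9 mOsm/kg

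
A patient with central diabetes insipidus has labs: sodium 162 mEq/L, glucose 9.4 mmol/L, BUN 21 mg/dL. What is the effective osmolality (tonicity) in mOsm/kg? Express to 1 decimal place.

333.4 mOsm/kg

Effective osmolality excludes urea (freely permeant across cell membranes):
2·Na + glucose
= 2·162 + 9.4
= 324 + 9.4
= 333.4 mOsm/kg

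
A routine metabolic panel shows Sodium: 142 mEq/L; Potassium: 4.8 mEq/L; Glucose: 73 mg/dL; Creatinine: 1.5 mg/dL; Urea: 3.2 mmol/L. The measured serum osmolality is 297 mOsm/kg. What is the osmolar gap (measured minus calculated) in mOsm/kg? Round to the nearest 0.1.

Calculated osmolality = 2·Na + glucose/18 + urea
= 2·142 + 73/18 + 3.2
= 284 + 4.06 + 3.20
= 291.26 mOsm/kg ≈ 291.3 mOsm/kg
Osmolar gap = measured − calculated = 297 − 291.3 = 5.7 mOsm/kg

5.7 mOsm/kg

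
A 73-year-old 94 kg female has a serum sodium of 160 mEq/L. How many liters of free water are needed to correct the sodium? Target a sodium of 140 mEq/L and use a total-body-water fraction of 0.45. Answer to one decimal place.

6.0 L

TBW = 0.45 · 94 = 42.3 L
Free water deficit = TBW · (Na/140 − 1)
= 42.3 · (160/140 − 1)
= 42.3 · 0.1429
= 6.04 L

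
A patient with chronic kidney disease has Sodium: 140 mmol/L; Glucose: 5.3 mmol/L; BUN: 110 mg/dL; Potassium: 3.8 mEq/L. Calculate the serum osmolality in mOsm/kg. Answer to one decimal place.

Calculated osmolality = 2·Na + glucose + BUN/2.8
= 2·140 + 5.3 + 110/2.8
= 280 + 5.30 + 39.29
= 324.59 mOsm/kg

324.6 mOsm/kg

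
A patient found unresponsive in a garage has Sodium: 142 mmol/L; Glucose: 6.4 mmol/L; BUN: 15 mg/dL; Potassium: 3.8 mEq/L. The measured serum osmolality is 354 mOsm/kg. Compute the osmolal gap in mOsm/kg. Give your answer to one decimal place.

Calculated osmolality = 2·Na + glucose + BUN/2.8
= 2·142 + 6.4 + 15/2.8
= 284 + 6.40 + 5.36
= 295.76 mOsm/kg ≈ 295.8 mOsm/kg
Osmolar gap = measured − calculated = 354 − 295.8 = 58.2 mOsm/kg

58.2 mOsm/kg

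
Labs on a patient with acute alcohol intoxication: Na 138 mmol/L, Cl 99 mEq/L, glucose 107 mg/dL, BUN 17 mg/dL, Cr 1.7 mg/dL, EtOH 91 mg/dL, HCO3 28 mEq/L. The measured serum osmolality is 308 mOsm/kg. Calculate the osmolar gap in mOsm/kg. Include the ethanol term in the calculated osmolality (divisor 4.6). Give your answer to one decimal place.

0.2 mOsm/kg

Calculated osmolality = 2·Na + glucose/18 + BUN/2.8 + ethanol/4.6
= 2·138 + 107/18 + 17/2.8 + 91/4.6
= 276 + 5.94 + 6.07 + 19.78
= 307.79 mOsm/kg ≈ 307.8 mOsm/kg
Osmolar gap = measured − calculated = 308 − 307.8 = 0.2 mOsm/kg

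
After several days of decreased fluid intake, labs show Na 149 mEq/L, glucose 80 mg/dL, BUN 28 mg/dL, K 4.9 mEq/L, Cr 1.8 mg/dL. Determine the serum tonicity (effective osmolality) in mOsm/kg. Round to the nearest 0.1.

302.4 mOsm/kg

Effective osmolality excludes urea (freely permeant across cell membranes):
2·Na + glucose/18
= 2·149 + 80/18
= 298 + 4.44
= 302.44 mOsm/kg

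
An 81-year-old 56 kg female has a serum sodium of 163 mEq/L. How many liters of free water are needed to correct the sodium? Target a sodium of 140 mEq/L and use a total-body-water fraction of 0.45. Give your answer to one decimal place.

TBW = 0.45 · 56 = 25.2 L
Free water deficit = TBW · (Na/140 − 1)
= 25.2 · (163/140 − 1)
= 25.2 · 0.1643
= 4.14 L

4.1 L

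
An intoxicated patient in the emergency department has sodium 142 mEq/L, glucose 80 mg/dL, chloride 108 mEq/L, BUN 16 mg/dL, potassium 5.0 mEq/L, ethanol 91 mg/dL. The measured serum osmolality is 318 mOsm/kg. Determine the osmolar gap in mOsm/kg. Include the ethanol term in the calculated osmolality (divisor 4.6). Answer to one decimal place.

Calculated osmolality = 2·Na + glucose/18 + BUN/2.8 + ethanol/4.6
= 2·142 + 80/18 + 16/2.8 + 91/4.6
= 284 + 4.44 + 5.71 + 19.78
= 313.93 mOsm/kg ≈ 313.9 mOsm/kg
Osmolar gap = measured − calculated = 318 − 313.9 = 4.1 mOsm/kg

4.1 mOsm/kg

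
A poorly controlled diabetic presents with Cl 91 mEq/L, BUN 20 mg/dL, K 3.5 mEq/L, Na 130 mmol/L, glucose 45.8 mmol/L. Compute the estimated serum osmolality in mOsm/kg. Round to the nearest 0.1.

Calculated osmolality = 2·Na + glucose + BUN/2.8
= 2·130 + 45.8 + 20/2.8
= 260 + 45.80 + 7.14
= 312.94 mOsm/kg

312.9 mOsm/kg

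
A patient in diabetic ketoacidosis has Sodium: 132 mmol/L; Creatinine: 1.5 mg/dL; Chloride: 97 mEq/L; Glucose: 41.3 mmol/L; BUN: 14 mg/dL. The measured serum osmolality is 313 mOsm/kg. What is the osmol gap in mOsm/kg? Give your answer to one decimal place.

2.7 mOsm/kg

Calculated osmolality = 2·Na + glucose + BUN/2.8
= 2·132 + 41.3 + 14/2.8
= 264 + 41.30 + 5
= 310.3 mOsm/kg ≈ 310.3 mOsm/kg
Osmolar gap = measured − calculated = 313 − 310.3 = 2.7 mOsm/kg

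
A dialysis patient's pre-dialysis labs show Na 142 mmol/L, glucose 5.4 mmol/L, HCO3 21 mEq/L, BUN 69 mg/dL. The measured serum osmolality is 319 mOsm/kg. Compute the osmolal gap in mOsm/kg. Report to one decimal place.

5.0 mOsm/kg

Calculated osmolality = 2·Na + glucose + BUN/2.8
= 2·142 + 5.4 + 69/2.8
= 284 + 5.40 + 24.64
= 314.04 mOsm/kg ≈ 314.0 mOsm/kg
Osmolar gap = measured − calculated = 319 − 314.0 = 5.0 mOsm/kg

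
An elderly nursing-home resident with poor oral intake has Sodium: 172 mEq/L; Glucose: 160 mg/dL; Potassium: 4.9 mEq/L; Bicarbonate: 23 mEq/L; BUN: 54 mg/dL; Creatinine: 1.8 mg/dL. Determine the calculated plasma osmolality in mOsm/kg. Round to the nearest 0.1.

372.2 mOsm/kg

Calculated osmolality = 2·Na + glucose/18 + BUN/2.8
= 2·172 + 160/18 + 54/2.8
= 344 + 8.89 + 19.29
= 372.18 mOsm/kg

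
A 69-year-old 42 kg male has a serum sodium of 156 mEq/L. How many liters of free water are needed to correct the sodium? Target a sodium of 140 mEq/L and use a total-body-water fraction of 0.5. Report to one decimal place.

2.4 L

TBW = 0.5 · 42 = 21 L
Free water deficit = TBW · (Na/140 − 1)
= 21 · (156/140 − 1)
= 21 · 0.1143
= 2.4 L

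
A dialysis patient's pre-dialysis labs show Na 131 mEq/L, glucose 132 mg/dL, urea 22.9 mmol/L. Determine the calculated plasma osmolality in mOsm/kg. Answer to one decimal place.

292.2 mOsm/kg

Calculated osmolality = 2·Na + glucose/18 + urea
= 2·131 + 132/18 + 22.9
= 262 + 7.33 + 22.90
= 292.23 mOsm/kg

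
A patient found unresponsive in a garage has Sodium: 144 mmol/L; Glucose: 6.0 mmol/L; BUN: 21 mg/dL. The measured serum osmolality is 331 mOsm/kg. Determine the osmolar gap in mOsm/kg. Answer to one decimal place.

Calculated osmolality = 2·Na + glucose + BUN/2.8
= 2·144 + 6 + 21/2.8
= 288 + 6 + 7.50
= 301.5 mOsm/kg ≈ 301.5 mOsm/kg
Osmolar gap = measured − calculated = 331 − 301.5 = 29.5 mOsm/kg

29.5 mOsm/kg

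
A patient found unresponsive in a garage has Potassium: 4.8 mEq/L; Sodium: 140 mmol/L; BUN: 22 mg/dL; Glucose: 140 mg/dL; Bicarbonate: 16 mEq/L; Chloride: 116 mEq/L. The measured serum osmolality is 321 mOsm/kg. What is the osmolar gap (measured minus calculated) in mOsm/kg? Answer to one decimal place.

25.4 mOsm/kg

Calculated osmolality = 2·Na + glucose/18 + BUN/2.8
= 2·140 + 140/18 + 22/2.8
= 280 + 7.78 + 7.86
= 295.64 mOsm/kg ≈ 295.6 mOsm/kg
Osmolar gap = measured − calculated = 321 − 295.6 = 25.4 mOsm/kg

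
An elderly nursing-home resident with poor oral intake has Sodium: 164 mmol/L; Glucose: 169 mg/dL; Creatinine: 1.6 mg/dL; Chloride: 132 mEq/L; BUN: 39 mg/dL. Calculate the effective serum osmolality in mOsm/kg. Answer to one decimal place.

337.4 mOsm/kg

Effective osmolality excludes urea (freely permeant across cell membranes):
2·Na + glucose/18
= 2·164 + 169/18
= 328 + 9.39
= 337.39 mOsm/kg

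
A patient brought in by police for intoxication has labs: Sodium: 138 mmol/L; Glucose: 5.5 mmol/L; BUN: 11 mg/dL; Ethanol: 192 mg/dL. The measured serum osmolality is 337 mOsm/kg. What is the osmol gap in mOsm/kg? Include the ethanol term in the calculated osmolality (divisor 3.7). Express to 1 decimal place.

Calculated osmolality = 2·Na + glucose + BUN/2.8 + ethanol/3.7
= 2·138 + 5.5 + 11/2.8 + 192/3.7
= 276 + 5.50 + 3.93 + 51.89
= 337.32 mOsm/kg ≈ 337.3 mOsm/kg
Osmolar gap = measured − calculated = 337 − 337.3 = -0.3 mOsm/kg

-0.3 mOsm/kg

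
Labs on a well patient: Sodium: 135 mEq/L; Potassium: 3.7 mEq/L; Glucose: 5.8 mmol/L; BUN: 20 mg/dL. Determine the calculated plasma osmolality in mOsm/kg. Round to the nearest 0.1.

Calculated osmolality = 2·Na + glucose + BUN/2.8
= 2·135 + 5.8 + 20/2.8
= 270 + 5.80 + 7.14
= 282.94 mOsm/kg

282.9 mOsm/kg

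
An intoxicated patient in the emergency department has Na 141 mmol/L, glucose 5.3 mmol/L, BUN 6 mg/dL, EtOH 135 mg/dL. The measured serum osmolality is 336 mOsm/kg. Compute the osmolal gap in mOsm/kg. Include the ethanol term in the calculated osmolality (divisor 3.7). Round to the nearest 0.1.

Calculated osmolality = 2·Na + glucose + BUN/2.8 + ethanol/3.7
= 2·141 + 5.3 + 6/2.8 + 135/3.7
= 282 + 5.30 + 2.14 + 36.49
= 325.93 mOsm/kg ≈ 325.9 mOsm/kg
Osmolar gap = measured − calculated = 336 − 325.9 = 10.1 mOsm/kg

10.1 mOsm/kg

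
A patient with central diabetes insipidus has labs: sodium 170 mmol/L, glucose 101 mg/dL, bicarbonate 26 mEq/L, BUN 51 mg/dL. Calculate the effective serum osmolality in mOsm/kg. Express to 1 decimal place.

345.6 mOsm/kg

Effective osmolality excludes urea (freely permeant across cell membranes):
2·Na + glucose/18
= 2·170 + 101/18
= 340 + 5.61
= 345.61 mOsm/kg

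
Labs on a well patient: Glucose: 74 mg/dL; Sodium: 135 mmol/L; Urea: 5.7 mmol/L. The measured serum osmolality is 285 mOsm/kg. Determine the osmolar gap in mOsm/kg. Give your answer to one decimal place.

5.2 mOsm/kg

Calculated osmolality = 2·Na + glucose/18 + urea
= 2·135 + 74/18 + 5.7
= 270 + 4.11 + 5.70
= 279.81 mOsm/kg ≈ 279.8 mOsm/kg
Osmolar gap = measured − calculated = 285 − 279.8 = 5.2 mOsm/kg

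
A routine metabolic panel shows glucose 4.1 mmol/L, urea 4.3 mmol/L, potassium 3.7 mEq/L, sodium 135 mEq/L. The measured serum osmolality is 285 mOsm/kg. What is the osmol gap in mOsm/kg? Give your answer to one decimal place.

6.6 mOsm/kg

Calculated osmolality = 2·Na + glucose + urea
= 2·135 + 4.1 + 4.3
= 270 + 4.10 + 4.30
= 278.4 mOsm/kg ≈ 278.4 mOsm/kg
Osmolar gap = measured − calculated = 285 − 278.4 = 6.6 mOsm/kg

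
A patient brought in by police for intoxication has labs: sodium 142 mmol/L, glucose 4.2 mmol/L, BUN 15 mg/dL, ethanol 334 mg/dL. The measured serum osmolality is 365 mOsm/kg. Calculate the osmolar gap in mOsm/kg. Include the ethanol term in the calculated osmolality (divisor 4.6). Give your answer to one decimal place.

-1.2 mOsm/kg

Calculated osmolality = 2·Na + glucose + BUN/2.8 + ethanol/4.6
= 2·142 + 4.2 + 15/2.8 + 334/4.6
= 284 + 4.20 + 5.36 + 72.61
= 366.17 mOsm/kg ≈ 366.2 mOsm/kg
Osmolar gap = measured − calculated = 365 − 366.2 = -1.2 mOsm/kg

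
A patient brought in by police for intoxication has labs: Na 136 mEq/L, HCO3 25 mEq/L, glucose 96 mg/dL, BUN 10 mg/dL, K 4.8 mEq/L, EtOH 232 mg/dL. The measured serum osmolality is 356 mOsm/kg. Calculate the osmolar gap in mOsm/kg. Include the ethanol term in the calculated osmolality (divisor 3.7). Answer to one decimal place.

Calculated osmolality = 2·Na + glucose/18 + BUN/2.8 + ethanol/3.7
= 2·136 + 96/18 + 10/2.8 + 232/3.7
= 272 + 5.33 + 3.57 + 62.70
= 343.6 mOsm/kg ≈ 343.6 mOsm/kg
Osmolar gap = measured − calculated = 356 − 343.6 = 12.4 mOsm/kg

12.4 mOsm/kg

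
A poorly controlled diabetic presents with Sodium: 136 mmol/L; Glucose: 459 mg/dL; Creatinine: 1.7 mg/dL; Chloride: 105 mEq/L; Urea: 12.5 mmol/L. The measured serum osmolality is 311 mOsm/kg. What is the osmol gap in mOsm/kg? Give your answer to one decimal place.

Calculated osmolality = 2·Na + glucose/18 + urea
= 2·136 + 459/18 + 12.5
= 272 + 25.50 + 12.50
= 310 mOsm/kg ≈ 310.0 mOsm/kg
Osmolar gap = measured − calculated = 311 − 310.0 = 1.0 mOsm/kg

1.0 mOsm/kg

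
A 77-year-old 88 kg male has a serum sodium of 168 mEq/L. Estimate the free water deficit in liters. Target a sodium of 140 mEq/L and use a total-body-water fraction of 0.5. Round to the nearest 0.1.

TBW = 0.5 · 88 = 44 L
Free water deficit = TBW · (Na/140 − 1)
= 44 · (168/140 − 1)
= 44 · 0.2
= 8.8 L

8.8 L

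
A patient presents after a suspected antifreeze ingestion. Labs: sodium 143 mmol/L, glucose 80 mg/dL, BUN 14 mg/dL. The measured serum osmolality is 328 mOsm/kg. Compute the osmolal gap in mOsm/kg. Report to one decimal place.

32.6 mOsm/kg

Calculated osmolality = 2·Na + glucose/18 + BUN/2.8
= 2·143 + 80/18 + 14/2.8
= 286 + 4.44 + 5
= 295.44 mOsm/kg ≈ 295.4 mOsm/kg
Osmolar gap = measured − calculated = 328 − 295.4 = 32.6 mOsm/kg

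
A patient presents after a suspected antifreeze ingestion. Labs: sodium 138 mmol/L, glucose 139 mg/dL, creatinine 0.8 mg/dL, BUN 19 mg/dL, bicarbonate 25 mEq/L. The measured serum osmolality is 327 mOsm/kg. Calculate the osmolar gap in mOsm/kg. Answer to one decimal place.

Calculated osmolality = 2·Na + glucose/18 + BUN/2.8
= 2·138 + 139/18 + 19/2.8
= 276 + 7.72 + 6.79
= 290.51 mOsm/kg ≈ 290.5 mOsm/kg
Osmolar gap = measured − calculated = 327 − 290.5 = 36.5 mOsm/kg

36.5 mOsm/kg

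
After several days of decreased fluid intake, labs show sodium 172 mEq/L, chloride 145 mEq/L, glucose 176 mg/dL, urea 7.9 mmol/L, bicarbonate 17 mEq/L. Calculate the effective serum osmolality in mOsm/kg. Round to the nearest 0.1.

Effective osmolality excludes urea (freely permeant across cell membranes):
2·Na + glucose/18
= 2·172 + 176/18
= 344 + 9.78
= 353.78 mOsm/kg

353.8 mOsm/kg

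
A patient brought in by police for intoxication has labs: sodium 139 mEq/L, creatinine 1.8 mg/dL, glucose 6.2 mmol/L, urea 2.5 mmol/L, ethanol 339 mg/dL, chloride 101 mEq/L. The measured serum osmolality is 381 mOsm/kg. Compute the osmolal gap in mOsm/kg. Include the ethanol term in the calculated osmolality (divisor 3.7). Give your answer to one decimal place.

Calculated osmolality = 2·Na + glucose + urea + ethanol/3.7
= 2·139 + 6.2 + 2.5 + 339/3.7
= 278 + 6.20 + 2.50 + 91.62
= 378.32 mOsm/kg ≈ 378.3 mOsm/kg
Osmolar gap = measured − calculated = 381 − 378.3 = 2.7 mOsm/kg

2.7 mOsm/kg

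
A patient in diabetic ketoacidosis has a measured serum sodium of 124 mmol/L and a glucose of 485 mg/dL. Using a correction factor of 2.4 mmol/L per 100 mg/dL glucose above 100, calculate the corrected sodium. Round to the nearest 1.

133 mmol/L

Corrected Na = measured Na + 2.4 · (glucose − 100)/100
= 124 + 2.4 · (485 − 100)/100
= 124 + 9.2
= 133.2 mmol/L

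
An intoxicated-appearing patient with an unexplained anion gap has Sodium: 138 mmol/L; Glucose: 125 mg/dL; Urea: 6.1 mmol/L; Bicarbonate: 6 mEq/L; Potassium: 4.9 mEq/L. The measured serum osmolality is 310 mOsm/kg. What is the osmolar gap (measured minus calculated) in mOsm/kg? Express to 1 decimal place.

21.0 mOsm/kg

Calculated osmolality = 2·Na + glucose/18 + urea
= 2·138 + 125/18 + 6.1
= 276 + 6.94 + 6.10
= 289.04 mOsm/kg ≈ 289.0 mOsm/kg
Osmolar gap = measured − calculated = 310 − 289.0 = 21.0 mOsm/kg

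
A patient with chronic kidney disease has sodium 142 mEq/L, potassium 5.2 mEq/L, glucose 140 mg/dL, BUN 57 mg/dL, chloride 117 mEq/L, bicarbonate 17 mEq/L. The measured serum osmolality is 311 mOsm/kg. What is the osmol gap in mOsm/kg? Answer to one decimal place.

Calculated osmolality = 2·Na + glucose/18 + BUN/2.8
= 2·142 + 140/18 + 57/2.8
= 284 + 7.78 + 20.36
= 312.14 mOsm/kg ≈ 312.1 mOsm/kg
Osmolar gap = measured − calculated = 311 − 312.1 = -1.1 mOsm/kg

-1.1 mOsm/kg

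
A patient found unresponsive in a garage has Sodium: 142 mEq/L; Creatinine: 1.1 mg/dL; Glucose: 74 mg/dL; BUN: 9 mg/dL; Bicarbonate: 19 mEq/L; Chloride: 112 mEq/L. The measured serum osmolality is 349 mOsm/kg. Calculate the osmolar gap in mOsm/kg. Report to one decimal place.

57.7 mOsm/kg

Calculated osmolality = 2·Na + glucose/18 + BUN/2.8
= 2·142 + 74/18 + 9/2.8
= 284 + 4.11 + 3.21
= 291.32 mOsm/kg ≈ 291.3 mOsm/kg
Osmolar gap = measured − calculated = 349 − 291.3 = 57.7 mOsm/kg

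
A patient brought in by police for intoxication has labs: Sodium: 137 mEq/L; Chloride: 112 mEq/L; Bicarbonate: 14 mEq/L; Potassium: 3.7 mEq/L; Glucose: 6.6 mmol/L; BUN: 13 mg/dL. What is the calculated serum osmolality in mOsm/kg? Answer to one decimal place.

Calculated osmolality = 2·Na + glucose + BUN/2.8
= 2·137 + 6.6 + 13/2.8
= 274 + 6.60 + 4.64
= 285.24 mOsm/kg

285.2 mOsm/kg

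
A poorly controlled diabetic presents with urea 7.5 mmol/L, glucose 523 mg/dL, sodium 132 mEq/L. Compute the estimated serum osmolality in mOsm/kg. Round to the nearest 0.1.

300.6 mOsm/kg

Calculated osmolality = 2·Na + glucose/18 + urea
= 2·132 + 523/18 + 7.5
= 264 + 29.06 + 7.50
= 300.56 mOsm/kg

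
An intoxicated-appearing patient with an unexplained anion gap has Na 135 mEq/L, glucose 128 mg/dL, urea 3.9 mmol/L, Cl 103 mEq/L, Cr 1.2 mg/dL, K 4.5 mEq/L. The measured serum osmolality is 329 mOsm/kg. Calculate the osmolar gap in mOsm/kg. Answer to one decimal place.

48.0 mOsm/kg

Calculated osmolality = 2·Na + glucose/18 + urea
= 2·135 + 128/18 + 3.9
= 270 + 7.11 + 3.90
= 281.01 mOsm/kg ≈ 281.0 mOsm/kg
Osmolar gap = measured − calculated = 329 − 281.0 = 48.0 mOsm/kg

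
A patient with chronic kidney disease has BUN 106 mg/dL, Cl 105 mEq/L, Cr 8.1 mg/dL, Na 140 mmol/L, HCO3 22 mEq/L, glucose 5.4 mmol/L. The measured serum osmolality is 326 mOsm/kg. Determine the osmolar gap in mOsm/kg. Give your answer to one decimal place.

Calculated osmolality = 2·Na + glucose + BUN/2.8
= 2·140 + 5.4 + 106/2.8
= 280 + 5.40 + 37.86
= 323.26 mOsm/kg ≈ 323.3 mOsm/kg
Osmolar gap = measured − calculated = 326 − 323.3 = 2.7 mOsm/kg

2.7 mOsm/kg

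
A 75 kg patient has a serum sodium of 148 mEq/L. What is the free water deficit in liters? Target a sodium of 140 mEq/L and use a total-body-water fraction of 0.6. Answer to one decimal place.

TBW = 0.6 · 75 = 45 L
Free water deficit = TBW · (Na/140 − 1)
= 45 · (148/140 − 1)
= 45 · 0.0571
= 2.57 L

2.6 L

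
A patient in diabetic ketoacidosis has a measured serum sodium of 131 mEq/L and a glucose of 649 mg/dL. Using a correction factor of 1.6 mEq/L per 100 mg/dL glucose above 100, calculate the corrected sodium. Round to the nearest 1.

Corrected Na = measured Na + 1.6 · (glucose − 100)/100
= 131 + 1.6 · (649 − 100)/100
= 131 + 8.8
= 139.8 mEq/L

140 mEq/L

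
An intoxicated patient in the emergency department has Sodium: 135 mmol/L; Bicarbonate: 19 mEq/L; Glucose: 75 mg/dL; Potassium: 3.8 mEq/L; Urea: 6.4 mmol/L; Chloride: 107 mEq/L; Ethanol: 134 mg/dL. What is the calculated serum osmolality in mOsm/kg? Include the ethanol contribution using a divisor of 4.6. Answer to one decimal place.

309.7 mOsm/kg

Calculated osmolality = 2·Na + glucose/18 + urea + ethanol/4.6
= 2·135 + 75/18 + 6.4 + 134/4.6
= 270 + 4.17 + 6.40 + 29.13
= 309.7 mOsm/kg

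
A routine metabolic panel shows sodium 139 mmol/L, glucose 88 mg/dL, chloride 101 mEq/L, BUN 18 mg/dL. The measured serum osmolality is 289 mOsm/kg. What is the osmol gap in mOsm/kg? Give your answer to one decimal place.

Calculated osmolality = 2·Na + glucose/18 + BUN/2.8
= 2·139 + 88/18 + 18/2.8
= 278 + 4.89 + 6.43
= 289.32 mOsm/kg ≈ 289.3 mOsm/kg
Osmolar gap = measured − calculated = 289 − 289.3 = -0.3 mOsm/kg

-0.3 mOsm/kg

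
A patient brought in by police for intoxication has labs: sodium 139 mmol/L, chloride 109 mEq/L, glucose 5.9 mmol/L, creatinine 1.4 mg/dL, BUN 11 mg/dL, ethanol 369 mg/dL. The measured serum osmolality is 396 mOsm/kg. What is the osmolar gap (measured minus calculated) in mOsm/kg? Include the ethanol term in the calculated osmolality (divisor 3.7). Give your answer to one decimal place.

Calculated osmolality = 2·Na + glucose + BUN/2.8 + ethanol/3.7
= 2·139 + 5.9 + 11/2.8 + 369/3.7
= 278 + 5.90 + 3.93 + 99.73
= 387.56 mOsm/kg ≈ 387.6 mOsm/kg
Osmolar gap = measured − calculated = 396 − 387.6 = 8.4 mOsm/kg

8.4 mOsm/kg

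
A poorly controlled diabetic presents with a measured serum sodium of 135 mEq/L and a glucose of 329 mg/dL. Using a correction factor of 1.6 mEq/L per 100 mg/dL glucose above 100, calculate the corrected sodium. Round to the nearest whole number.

Corrected Na = measured Na + 1.6 · (glucose − 100)/100
= 135 + 1.6 · (329 − 100)/100
= 135 + 3.7
= 138.7 mEq/L

139 mEq/L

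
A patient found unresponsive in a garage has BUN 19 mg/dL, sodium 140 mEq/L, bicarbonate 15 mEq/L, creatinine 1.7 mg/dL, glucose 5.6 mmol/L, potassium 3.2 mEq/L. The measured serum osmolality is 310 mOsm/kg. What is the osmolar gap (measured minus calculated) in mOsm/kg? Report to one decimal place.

17.6 mOsm/kg

Calculated osmolality = 2·Na + glucose + BUN/2.8
= 2·140 + 5.6 + 19/2.8
= 280 + 5.60 + 6.79
= 292.39 mOsm/kg ≈ 292.4 mOsm/kg
Osmolar gap = measured − calculated = 310 − 292.4 = 17.6 mOsm/kg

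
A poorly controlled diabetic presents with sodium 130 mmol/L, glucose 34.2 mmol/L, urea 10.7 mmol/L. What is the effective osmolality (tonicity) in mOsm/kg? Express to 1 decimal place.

Effective osmolality excludes urea (freely permeant across cell membranes):
2·Na + glucose
= 2·130 + 34.2
= 260 + 34.2
= 294.2 mOsm/kg

294.2 mOsm/kg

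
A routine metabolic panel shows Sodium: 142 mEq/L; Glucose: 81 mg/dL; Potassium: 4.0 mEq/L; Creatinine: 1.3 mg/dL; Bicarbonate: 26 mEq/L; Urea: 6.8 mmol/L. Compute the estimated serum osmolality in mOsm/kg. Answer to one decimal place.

295.3 mOsm/kg

Calculated osmolality = 2·Na + glucose/18 + urea
= 2·142 + 81/18 + 6.8
= 284 + 4.50 + 6.80
= 295.3 mOsm/kg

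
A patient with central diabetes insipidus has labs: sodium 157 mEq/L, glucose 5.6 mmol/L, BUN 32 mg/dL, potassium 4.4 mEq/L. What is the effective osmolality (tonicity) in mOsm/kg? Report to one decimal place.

Effective osmolality excludes urea (freely permeant across cell membranes):
2·Na + glucose
= 2·157 + 5.6
= 314 + 5.6
= 319.6 mOsm/kg

319.6 mOsm/kg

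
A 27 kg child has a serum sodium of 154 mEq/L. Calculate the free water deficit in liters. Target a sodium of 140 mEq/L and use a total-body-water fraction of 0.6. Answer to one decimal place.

TBW = 0.6 · 27 = 16.2 L
Free water deficit = TBW · (Na/140 − 1)
= 16.2 · (154/140 − 1)
= 16.2 · 0.1
= 1.62 L

1.6 L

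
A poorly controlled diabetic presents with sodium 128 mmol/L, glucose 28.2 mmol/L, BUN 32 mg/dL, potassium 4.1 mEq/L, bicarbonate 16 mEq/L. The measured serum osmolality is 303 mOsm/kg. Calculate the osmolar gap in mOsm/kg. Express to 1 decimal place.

7.4 mOsm/kg

Calculated osmolality = 2·Na + glucose + BUN/2.8
= 2·128 + 28.2 + 32/2.8
= 256 + 28.20 + 11.43
= 295.63 mOsm/kg ≈ 295.6 mOsm/kg
Osmolar gap = measured − calculated = 303 − 295.6 = 7.4 mOsm/kg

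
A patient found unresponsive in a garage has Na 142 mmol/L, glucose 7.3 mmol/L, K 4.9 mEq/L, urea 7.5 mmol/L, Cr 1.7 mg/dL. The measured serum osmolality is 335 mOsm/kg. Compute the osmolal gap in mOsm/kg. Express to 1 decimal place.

36.2 mOsm/kg

Calculated osmolality = 2·Na + glucose + urea
= 2·142 + 7.3 + 7.5
= 284 + 7.30 + 7.50
= 298.8 mOsm/kg ≈ 298.8 mOsm/kg
Osmolar gap = measured − calculated = 335 − 298.8 = 36.2 mOsm/kg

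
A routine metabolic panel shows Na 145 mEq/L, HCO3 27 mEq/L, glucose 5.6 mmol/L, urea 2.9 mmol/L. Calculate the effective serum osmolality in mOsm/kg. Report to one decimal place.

295.6 mOsm/kg

Effective osmolality excludes urea (freely permeant across cell membranes):
2·Na + glucose
= 2·145 + 5.6
= 290 + 5.6
= 295.6 mOsm/kg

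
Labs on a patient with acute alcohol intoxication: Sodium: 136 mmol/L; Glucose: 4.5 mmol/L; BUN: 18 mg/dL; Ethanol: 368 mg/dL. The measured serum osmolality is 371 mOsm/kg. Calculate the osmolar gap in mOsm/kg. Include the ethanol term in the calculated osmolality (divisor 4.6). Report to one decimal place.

Calculated osmolality = 2·Na + glucose + BUN/2.8 + ethanol/4.6
= 2·136 + 4.5 + 18/2.8 + 368/4.6
= 272 + 4.50 + 6.43 + 80
= 362.93 mOsm/kg ≈ 362.9 mOsm/kg
Osmolar gap = measured − calculated = 371 − 362.9 = 8.1 mOsm/kg

8.1 mOsm/kg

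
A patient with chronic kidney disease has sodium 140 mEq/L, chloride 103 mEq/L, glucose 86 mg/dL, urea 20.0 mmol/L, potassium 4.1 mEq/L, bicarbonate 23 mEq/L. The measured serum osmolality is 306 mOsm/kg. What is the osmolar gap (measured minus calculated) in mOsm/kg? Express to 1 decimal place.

1.2 mOsm/kg

Calculated osmolality = 2·Na + glucose/18 + urea
= 2·140 + 86/18 + 20
= 280 + 4.78 + 20
= 304.78 mOsm/kg ≈ 304.8 mOsm/kg
Osmolar gap = measured − calculated = 306 − 304.8 = 1.2 mOsm/kg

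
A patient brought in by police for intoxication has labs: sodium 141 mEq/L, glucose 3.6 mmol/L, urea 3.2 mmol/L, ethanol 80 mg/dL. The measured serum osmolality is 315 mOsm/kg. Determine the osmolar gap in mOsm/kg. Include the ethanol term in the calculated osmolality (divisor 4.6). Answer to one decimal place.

Calculated osmolality = 2·Na + glucose + urea + ethanol/4.6
= 2·141 + 3.6 + 3.2 + 80/4.6
= 282 + 3.60 + 3.20 + 17.39
= 306.19 mOsm/kg ≈ 306.2 mOsm/kg
Osmolar gap = measured − calculated = 315 − 306.2 = 8.8 mOsm/kg

8.8 mOsm/kg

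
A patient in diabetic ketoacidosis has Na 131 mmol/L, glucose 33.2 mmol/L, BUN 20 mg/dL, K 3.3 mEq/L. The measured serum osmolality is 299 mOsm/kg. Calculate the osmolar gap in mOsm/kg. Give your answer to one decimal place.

Calculated osmolality = 2·Na + glucose + BUN/2.8
= 2·131 + 33.2 + 20/2.8
= 262 + 33.20 + 7.14
= 302.34 mOsm/kg ≈ 302.3 mOsm/kg
Osmolar gap = measured − calculated = 299 − 302.3 = -3.3 mOsm/kg

-3.3 mOsm/kg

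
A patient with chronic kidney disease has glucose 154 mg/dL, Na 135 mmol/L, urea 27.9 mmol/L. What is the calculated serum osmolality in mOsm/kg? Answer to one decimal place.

306.5 mOsm/kg

Calculated osmolality = 2·Na + glucose/18 + urea
= 2·135 + 154/18 + 27.9
= 270 + 8.56 + 27.90
= 306.46 mOsm/kg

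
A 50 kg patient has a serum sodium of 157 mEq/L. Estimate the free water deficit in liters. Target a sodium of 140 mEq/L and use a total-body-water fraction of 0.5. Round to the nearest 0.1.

3.0 L

TBW = 0.5 · 50 = 25 L
Free water deficit = TBW · (Na/140 − 1)
= 25 · (157/140 − 1)
= 25 · 0.1214
= 3.03 L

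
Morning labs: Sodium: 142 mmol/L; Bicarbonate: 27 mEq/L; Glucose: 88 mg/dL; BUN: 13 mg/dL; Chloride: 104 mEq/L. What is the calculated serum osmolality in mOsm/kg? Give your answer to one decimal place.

293.5 mOsm/kg

Calculated osmolality = 2·Na + glucose/18 + BUN/2.8
= 2·142 + 88/18 + 13/2.8
= 284 + 4.89 + 4.64
= 293.53 mOsm/kg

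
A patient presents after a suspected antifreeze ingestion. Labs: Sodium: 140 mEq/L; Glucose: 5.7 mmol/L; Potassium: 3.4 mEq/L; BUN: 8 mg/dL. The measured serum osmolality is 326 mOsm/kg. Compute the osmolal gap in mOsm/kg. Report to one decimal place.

Calculated osmolality = 2·Na + glucose + BUN/2.8
= 2·140 + 5.7 + 8/2.8
= 280 + 5.70 + 2.86
= 288.56 mOsm/kg ≈ 288.6 mOsm/kg
Osmolar gap = measured − calculated = 326 − 288.6 = 37.4 mOsm/kg

37.4 mOsm/kg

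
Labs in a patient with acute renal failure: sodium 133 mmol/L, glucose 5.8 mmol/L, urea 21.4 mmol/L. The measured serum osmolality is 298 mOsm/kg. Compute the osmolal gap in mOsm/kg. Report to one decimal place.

Calculated osmolality = 2·Na + glucose + urea
= 2·133 + 5.8 + 21.4
= 266 + 5.80 + 21.40
= 293.2 mOsm/kg ≈ 293.2 mOsm/kg
Osmolar gap = measured − calculated = 298 − 293.2 = 4.8 mOsm/kg

4.8 mOsm/kg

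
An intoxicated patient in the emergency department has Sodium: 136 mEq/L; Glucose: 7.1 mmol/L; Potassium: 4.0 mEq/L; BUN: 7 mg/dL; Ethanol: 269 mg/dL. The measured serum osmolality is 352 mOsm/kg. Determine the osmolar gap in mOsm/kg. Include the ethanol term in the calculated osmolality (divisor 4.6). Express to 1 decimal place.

Calculated osmolality = 2·Na + glucose + BUN/2.8 + ethanol/4.6
= 2·136 + 7.1 + 7/2.8 + 269/4.6
= 272 + 7.10 + 2.50 + 58.48
= 340.08 mOsm/kg ≈ 340.1 mOsm/kg
Osmolar gap = measured − calculated = 352 − 340.1 = 11.9 mOsm/kg

11.9 mOsm/kg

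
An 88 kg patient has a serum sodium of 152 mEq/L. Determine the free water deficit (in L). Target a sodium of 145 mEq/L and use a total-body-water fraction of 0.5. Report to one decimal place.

2.1 L

TBW = 0.5 · 88 = 44 L
Free water deficit = TBW · (Na/145 − 1)
= 44 · (152/145 − 1)
= 44 · 0.0483
= 2.13 L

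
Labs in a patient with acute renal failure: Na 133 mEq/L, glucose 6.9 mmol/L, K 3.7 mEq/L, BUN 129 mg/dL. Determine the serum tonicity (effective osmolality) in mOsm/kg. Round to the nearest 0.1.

272.9 mOsm/kg

Effective osmolality excludes urea (freely permeant across cell membranes):
2·Na + glucose
= 2·133 + 6.9
= 266 + 6.9
= 272.9 mOsm/kg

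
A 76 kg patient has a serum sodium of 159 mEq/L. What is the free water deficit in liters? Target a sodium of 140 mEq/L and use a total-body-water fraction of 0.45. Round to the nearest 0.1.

4.6 L

TBW = 0.45 · 76 = 34.2 L
Free water deficit = TBW · (Na/140 − 1)
= 34.2 · (159/140 − 1)
= 34.2 · 0.1357
= 4.64 L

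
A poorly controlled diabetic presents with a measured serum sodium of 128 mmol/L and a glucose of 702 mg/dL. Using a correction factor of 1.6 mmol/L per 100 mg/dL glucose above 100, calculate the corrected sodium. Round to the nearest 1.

138 mmol/L

Corrected Na = measured Na + 1.6 · (glucose − 100)/100
= 128 + 1.6 · (702 − 100)/100
= 128 + 9.6
= 137.6 mmol/L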